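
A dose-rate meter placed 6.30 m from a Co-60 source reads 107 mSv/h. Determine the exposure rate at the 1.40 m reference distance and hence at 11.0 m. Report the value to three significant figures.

Since intensity falls as 1/r²,
At 1.40 m: (6.30/1.40)² = 20.25, so 107 × 20.25 = 2167 mSv/h
At 11.0 m: 2167 × (1.40/11.0)² = 2167 × 0.01620 = 35.11 mSv/h.

2170 mSv/h; 35.1 mSv/h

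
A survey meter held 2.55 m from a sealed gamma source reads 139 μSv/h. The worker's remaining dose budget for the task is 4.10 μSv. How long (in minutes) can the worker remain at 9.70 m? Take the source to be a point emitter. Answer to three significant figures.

25.6 min

Since intensity falls as 1/r², rate at 9.70 m:
(2.55/9.70)² = 0.06911, so 139 × 0.06911 = 9.606 μSv/h.
Stay time = 4.10 μSv ÷ 9.606 μSv/h = 0.4268 h = 25.61 min.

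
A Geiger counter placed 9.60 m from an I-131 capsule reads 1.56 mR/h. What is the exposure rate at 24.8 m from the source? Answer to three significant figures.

0.234 mR/h

Using I₁d₁² = I₂d₂², scaling from 9.60 m to 24.8 m:
(9.60/24.8)² = 0.1498, so 1.56 × 0.1498 = 0.2337 mR/h.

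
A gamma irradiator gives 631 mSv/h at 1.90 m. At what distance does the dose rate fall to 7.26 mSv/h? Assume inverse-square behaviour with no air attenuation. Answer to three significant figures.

Using I₁d₁² = I₂d₂², d₂ = d₁·√(I₁/I₂).
I₁/I₂ = 631/7.26 = 86.91, so d₂ = 1.90 × √86.91 = 17.71 m.

17.7 m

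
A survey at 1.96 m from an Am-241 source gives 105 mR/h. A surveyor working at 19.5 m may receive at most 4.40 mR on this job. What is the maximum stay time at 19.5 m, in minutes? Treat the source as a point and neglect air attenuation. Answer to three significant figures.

Intensity scales as (d₁/d₂)², so rate at 19.5 m:
(1.96/19.5)² = 0.01010, so 105 × 0.01010 = 1.060 mR/h.
Stay time = 4.40 mR ÷ 1.060 mR/h = 4.151 h = 249.1 min.

249 min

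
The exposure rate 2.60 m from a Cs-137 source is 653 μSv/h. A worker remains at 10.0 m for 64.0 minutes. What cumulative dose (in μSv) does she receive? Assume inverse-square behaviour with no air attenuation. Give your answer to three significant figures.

Applying the 1/r² law, rate at 10.0 m:
(2.60/10.0)² = 0.06760, so 653 × 0.06760 = 44.14 μSv/h.
Dose = rate × time = 44.14 μSv/h × 1.067 h = 47.10 μSv.

47.1 μSv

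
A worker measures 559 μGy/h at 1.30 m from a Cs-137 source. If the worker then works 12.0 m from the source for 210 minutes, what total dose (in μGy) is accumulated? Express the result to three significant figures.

23.0 μGy

Using I₁d₁² = I₂d₂², rate at 12.0 m:
559 × (1.30/12.0)² = 559 × 0.01174 = 6.563 μGy/h.
Dose = rate × time = 6.563 μGy/h × 3.500 h = 22.97 μGy.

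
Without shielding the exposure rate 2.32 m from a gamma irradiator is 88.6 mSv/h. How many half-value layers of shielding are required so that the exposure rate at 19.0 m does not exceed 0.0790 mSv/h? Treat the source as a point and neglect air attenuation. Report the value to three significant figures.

At 19.0 m, distance alone gives 88.6 × (2.32/19.0)² = 88.6 × 0.01491 = 1.321 mSv/h.
Further attenuation needed: 1.321/0.0790 = 16.72.
n = log₂(16.72) = 4.064 half-value layers.

4.06 half-value layers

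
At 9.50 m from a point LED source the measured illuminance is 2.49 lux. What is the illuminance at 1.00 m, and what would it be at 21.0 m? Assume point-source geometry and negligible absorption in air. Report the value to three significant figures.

225 lux; 0.510 lux

Intensity scales as (d₁/d₂)², so
At 1.00 m: 2.49 × (9.50/1.00)² = 2.49 × 90.25 = 224.7 lux
At 21.0 m: (1.00/21.0)² = 0.002268, so 224.7 × 0.002268 = 0.5096 lux.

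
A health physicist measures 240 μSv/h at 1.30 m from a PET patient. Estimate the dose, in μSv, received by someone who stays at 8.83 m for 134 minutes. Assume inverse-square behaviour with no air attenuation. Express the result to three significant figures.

Using I₁d₁² = I₂d₂², rate at 8.83 m:
(1.30/8.83)² = 0.02168, so 240 × 0.02168 = 5.203 μSv/h.
Dose = rate × time = 5.203 μSv/h × 2.233 h = 11.62 μSv.

11.6 μSv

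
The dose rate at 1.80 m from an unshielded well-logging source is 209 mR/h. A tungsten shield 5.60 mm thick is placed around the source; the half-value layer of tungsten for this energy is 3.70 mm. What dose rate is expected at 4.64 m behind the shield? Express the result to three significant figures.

11.0 mR/h

Distance alone: (1.80/4.64)² = 0.1505, so 209 × 0.1505 = 31.45 mR/h.
Shield: 5.60/3.70 = 1.514 half-value layers → attenuation 2^(−1.514) = 0.3501.
Combined: 31.45 × 0.3501 = 11.01 mR/h.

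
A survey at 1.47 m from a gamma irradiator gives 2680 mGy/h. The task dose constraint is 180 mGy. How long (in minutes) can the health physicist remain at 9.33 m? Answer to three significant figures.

Using I₁d₁² = I₂d₂², rate at 9.33 m:
(1.47/9.33)² = 0.02482, so 2680 × 0.02482 = 66.52 mGy/h.
Stay time = 180 mGy ÷ 66.52 mGy/h = 2.706 h = 162.4 min.

162 min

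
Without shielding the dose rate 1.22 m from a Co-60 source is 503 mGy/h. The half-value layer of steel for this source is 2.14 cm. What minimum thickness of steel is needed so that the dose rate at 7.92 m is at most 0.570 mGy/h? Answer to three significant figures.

At 7.92 m, distance alone gives (1.22/7.92)² = 0.02373, so 503 × 0.02373 = 11.94 mGy/h.
Further attenuation needed: 11.94/0.570 = 20.95.
n = log₂(20.95) = 4.389 half-value layers.
Thickness = 4.389 × 2.14 cm = 9.392 cm.

9.39 cm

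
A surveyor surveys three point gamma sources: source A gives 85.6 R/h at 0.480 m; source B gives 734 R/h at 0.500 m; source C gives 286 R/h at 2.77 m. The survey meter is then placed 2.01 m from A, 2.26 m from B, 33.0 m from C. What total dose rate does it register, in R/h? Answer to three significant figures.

Each source contributes Iᵢ·(dᵢ/rᵢ)²; contributions add.
A: 85.6 × (0.480/2.01)² = 4.882 R/h
B: 734 × (0.500/2.26)² = 35.93 R/h
C: 286 × (2.77/33.0)² = 2.015 R/h
Total = 4.882 + 35.93 + 2.015 = 42.83 R/h.

42.8 R/h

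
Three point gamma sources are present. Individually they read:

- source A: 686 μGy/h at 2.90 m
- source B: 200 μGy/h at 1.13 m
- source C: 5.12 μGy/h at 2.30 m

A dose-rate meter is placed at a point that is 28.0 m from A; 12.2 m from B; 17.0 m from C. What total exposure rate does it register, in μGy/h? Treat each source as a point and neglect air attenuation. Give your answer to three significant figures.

9.17 μGy/h

Each source contributes Iᵢ·(dᵢ/rᵢ)²; contributions add.
A: 686 × (2.90/28.0)² = 7.359 μGy/h
B: 200 × (1.13/12.2)² = 1.716 μGy/h
C: 5.12 × (2.30/17.0)² = 0.09372 μGy/h
Total = 7.359 + 1.716 + 0.09372 = 9.169 μGy/h.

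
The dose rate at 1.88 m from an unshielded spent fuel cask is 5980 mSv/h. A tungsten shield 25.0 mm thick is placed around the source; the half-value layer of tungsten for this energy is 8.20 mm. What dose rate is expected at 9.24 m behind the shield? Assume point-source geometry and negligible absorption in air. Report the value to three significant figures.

Distance alone: 5980 × (1.88/9.24)² = 5980 × 0.04140 = 247.6 mSv/h.
Shield: 25.0/8.20 = 3.049 half-value layers → attenuation 2^(−3.049) = 0.1208.
Combined: 247.6 × 0.1208 = 29.91 mSv/h.

29.9 mSv/h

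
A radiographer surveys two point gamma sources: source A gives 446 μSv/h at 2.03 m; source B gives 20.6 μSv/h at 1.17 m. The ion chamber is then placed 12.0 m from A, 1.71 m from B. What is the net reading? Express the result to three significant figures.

22.4 μSv/h

By superposition, sum each source's inverse-square contribution:
A: 446 × (2.03/12.0)² = 12.76 μSv/h
B: 20.6 × (1.17/1.71)² = 9.644 μSv/h
Total = 12.76 + 9.644 = 22.40 μSv/h.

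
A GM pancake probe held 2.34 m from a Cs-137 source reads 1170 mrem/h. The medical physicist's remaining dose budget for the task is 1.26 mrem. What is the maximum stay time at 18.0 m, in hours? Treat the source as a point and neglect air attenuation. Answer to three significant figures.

Since intensity falls as 1/r², rate at 18.0 m:
(2.34/18.0)² = 0.01690, so 1170 × 0.01690 = 19.77 mrem/h.
Stay time = 1.26 mrem ÷ 19.77 mrem/h = 0.06373 h.

0.0637 h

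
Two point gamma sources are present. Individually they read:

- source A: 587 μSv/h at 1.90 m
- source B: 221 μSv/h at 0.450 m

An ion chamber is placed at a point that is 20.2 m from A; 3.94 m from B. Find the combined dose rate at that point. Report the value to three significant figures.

Each source contributes Iᵢ·(dᵢ/rᵢ)²; contributions add.
A: 587 × (1.90/20.2)² = 5.193 μSv/h
B: 221 × (0.450/3.94)² = 2.883 μSv/h
Total = 5.193 + 2.883 = 8.076 μSv/h.

8.08 μSv/h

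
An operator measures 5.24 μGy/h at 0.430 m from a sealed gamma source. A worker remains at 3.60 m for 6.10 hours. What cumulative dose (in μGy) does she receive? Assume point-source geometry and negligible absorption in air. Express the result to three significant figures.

0.456 μGy

Using I₁d₁² = I₂d₂², rate at 3.60 m:
5.24 × (0.430/3.60)² = 5.24 × 0.01427 = 0.07477 μGy/h.
Dose = rate × time = 0.07477 μGy/h × 6.100 h = 0.4561 μGy.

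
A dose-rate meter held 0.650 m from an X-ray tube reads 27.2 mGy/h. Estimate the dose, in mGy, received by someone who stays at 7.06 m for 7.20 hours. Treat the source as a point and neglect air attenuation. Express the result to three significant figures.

1.66 mGy

Since intensity falls as 1/r², rate at 7.06 m:
27.2 × (0.650/7.06)² = 27.2 × 0.008477 = 0.2306 mGy/h.
Dose = rate × time = 0.2306 mGy/h × 7.200 h = 1.660 mGy.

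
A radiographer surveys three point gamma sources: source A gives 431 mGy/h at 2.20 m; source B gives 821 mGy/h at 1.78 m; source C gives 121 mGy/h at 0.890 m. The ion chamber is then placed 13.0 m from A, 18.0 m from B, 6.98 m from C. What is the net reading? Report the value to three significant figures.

By superposition, sum each source's inverse-square contribution:
A: 431 × (2.20/13.0)² = 12.34 mGy/h
B: 821 × (1.78/18.0)² = 8.029 mGy/h
C: 121 × (0.890/6.98)² = 1.967 mGy/h
Total = 12.34 + 8.029 + 1.967 = 22.34 mGy/h.

22.3 mGy/h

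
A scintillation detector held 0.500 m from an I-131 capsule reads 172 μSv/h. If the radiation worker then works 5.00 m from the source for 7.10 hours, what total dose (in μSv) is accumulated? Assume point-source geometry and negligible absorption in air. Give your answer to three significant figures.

By the inverse-square law, rate at 5.00 m:
(0.500/5.00)² = 0.01000, so 172 × 0.01000 = 1.720 μSv/h.
Dose = rate × time = 1.720 μSv/h × 7.100 h = 12.21 μSv.

12.2 μSv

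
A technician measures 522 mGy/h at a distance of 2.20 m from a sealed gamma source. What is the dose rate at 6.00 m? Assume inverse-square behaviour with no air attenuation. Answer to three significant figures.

By the inverse-square law, the rate at 6.00 m is
522 × (2.20/6.00)² = 522 × 0.1344 = 70.16 mGy/h.

70.2 mGy/h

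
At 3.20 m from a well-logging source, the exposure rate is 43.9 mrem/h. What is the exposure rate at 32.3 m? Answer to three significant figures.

0.431 mrem/h

Intensity scales as (d₁/d₂)², so the rate at 32.3 m is
43.9 × (3.20/32.3)² = 43.9 × 0.009815 = 0.4309 mrem/h.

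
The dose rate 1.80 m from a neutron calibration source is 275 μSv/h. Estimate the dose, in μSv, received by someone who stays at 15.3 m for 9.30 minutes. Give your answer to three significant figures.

0.590 μSv

Intensity scales as (d₁/d₂)², so rate at 15.3 m:
(1.80/15.3)² = 0.01384, so 275 × 0.01384 = 3.806 μSv/h.
Dose = rate × time = 3.806 μSv/h × 0.1550 h = 0.5899 μSv.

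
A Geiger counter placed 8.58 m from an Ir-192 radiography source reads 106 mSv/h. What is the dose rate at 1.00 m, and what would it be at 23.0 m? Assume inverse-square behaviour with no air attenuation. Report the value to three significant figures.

Since intensity falls as 1/r²,
At 1.00 m: (8.58/1.00)² = 73.62, so 106 × 73.62 = 7804 mSv/h
At 23.0 m: (1.00/23.0)² = 0.001890, so 7804 × 0.001890 = 14.75 mSv/h.

7800 mSv/h; 14.8 mSv/h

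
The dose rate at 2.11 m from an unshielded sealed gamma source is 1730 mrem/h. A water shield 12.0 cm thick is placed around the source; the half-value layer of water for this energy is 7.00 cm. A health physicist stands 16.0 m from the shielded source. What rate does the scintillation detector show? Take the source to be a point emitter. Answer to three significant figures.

9.17 mrem/h

Distance alone: 1730 × (2.11/16.0)² = 1730 × 0.01739 = 30.08 mrem/h.
Shield: 12.0/7.00 = 1.714 half-value layers → attenuation 2^(−1.714) = 0.3048.
Combined: 30.08 × 0.3048 = 9.168 mrem/h.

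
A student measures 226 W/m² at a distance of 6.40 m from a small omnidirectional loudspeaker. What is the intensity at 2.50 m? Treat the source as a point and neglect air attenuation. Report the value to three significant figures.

Applying the 1/r² law, the rate at 2.50 m is
226 × (6.40/2.50)² = 226 × 6.554 = 1481 W/m².

1480 W/m²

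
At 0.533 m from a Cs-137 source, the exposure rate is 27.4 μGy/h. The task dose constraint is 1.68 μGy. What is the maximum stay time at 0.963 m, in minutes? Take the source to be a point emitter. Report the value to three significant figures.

12.0 min

By the inverse-square law, rate at 0.963 m:
(0.533/0.963)² = 0.3063, so 27.4 × 0.3063 = 8.393 μGy/h.
Stay time = 1.68 μGy ÷ 8.393 μGy/h = 0.2002 h = 12.01 min.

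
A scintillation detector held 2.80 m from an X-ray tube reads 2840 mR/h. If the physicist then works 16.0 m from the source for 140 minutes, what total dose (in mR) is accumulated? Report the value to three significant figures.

203 mR

Since intensity falls as 1/r², rate at 16.0 m:
2840 × (2.80/16.0)² = 2840 × 0.03062 = 86.96 mR/h.
Dose = rate × time = 86.96 mR/h × 2.333 h = 202.9 mR.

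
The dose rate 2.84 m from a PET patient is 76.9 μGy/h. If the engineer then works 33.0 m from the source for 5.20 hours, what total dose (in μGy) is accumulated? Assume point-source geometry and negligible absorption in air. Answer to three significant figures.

Intensity scales as (d₁/d₂)², so rate at 33.0 m:
76.9 × (2.84/33.0)² = 76.9 × 0.007406 = 0.5695 μGy/h.
Dose = rate × time = 0.5695 μGy/h × 5.200 h = 2.961 μGy.

2.96 μGy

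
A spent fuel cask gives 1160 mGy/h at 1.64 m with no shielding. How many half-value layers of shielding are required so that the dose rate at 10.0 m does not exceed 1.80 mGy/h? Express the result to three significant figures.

4.12 half-value layers

At 10.0 m, distance alone gives (1.64/10.0)² = 0.02690, so 1160 × 0.02690 = 31.20 mGy/h.
Further attenuation needed: 31.20/1.80 = 17.33.
n = log₂(17.33) = 4.115 half-value layers.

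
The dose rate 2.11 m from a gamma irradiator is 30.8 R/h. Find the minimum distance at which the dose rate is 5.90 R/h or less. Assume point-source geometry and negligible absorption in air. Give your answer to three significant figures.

4.82 m

Since intensity falls as 1/r², d₂ = d₁·√(I₁/I₂).
I₁/I₂ = 30.8/5.90 = 5.220, so d₂ = 2.11 × √5.220 = 4.821 m.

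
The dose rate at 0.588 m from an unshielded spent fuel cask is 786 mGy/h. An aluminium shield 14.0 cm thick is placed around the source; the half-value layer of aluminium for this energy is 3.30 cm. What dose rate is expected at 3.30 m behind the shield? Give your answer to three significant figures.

Distance alone: 786 × (0.588/3.30)² = 786 × 0.03175 = 24.96 mGy/h.
Shield: 14.0/3.30 = 4.242 half-value layers → attenuation 2^(−4.242) = 0.05285.
Combined: 24.96 × 0.05285 = 1.319 mGy/h.

1.32 mGy/h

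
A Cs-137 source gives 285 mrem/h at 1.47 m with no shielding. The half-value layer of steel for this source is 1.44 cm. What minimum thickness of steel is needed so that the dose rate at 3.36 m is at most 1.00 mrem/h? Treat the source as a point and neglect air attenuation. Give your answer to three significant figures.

8.31 cm

At 3.36 m, distance alone gives 285 × (1.47/3.36)² = 285 × 0.1914 = 54.55 mrem/h.
Further attenuation needed: 54.55/1.00 = 54.55.
n = log₂(54.55) = 5.770 half-value layers.
Thickness = 5.770 × 1.44 cm = 8.309 cm.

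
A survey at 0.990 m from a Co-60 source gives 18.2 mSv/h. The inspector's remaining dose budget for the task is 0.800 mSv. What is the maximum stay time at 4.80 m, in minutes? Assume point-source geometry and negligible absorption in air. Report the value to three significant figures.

Since intensity falls as 1/r², rate at 4.80 m:
18.2 × (0.990/4.80)² = 18.2 × 0.04254 = 0.7742 mSv/h.
Stay time = 0.800 mSv ÷ 0.7742 mSv/h = 1.033 h = 61.98 min.

62.0 min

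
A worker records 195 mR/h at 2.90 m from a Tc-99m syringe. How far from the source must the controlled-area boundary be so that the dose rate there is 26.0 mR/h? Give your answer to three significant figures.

7.94 m

Using I₁d₁² = I₂d₂², d₂ = d₁·√(I₁/I₂).
I₁/I₂ = 195/26.0 = 7.500, so d₂ = 2.90 × √7.500 = 7.942 m.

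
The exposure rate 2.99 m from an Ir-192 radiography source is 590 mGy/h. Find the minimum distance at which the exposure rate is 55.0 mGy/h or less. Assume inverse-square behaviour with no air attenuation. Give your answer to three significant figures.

Since intensity falls as 1/r², d₂ = d₁·√(I₁/I₂).
I₁/I₂ = 590/55.0 = 10.73, so d₂ = 2.99 × √10.73 = 9.794 m.

9.79 m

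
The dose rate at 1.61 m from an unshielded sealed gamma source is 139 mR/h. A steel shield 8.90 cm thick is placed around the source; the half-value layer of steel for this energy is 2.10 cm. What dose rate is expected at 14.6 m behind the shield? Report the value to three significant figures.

0.0896 mR/h

Distance alone: (1.61/14.6)² = 0.01216, so 139 × 0.01216 = 1.690 mR/h.
Shield: 8.90/2.10 = 4.238 half-value layers → attenuation 2^(−4.238) = 0.05299.
Combined: 1.690 × 0.05299 = 0.08955 mR/h.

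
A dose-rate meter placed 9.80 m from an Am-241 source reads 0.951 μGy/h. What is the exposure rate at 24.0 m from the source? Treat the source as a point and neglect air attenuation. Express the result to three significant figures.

0.159 μGy/h

By the inverse-square law, scaling from 9.80 m to 24.0 m:
(9.80/24.0)² = 0.1667, so 0.951 × 0.1667 = 0.1585 μGy/h.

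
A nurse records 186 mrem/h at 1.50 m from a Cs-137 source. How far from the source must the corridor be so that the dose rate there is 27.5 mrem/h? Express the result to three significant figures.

3.90 m

Intensity scales as (d₁/d₂)², so d₂ = d₁·√(I₁/I₂).
I₁/I₂ = 186/27.5 = 6.764, so d₂ = 1.50 × √6.764 = 3.901 m.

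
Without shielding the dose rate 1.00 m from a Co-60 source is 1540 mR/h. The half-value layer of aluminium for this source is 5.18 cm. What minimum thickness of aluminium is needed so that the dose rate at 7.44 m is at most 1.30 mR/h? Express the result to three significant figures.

At 7.44 m, distance alone gives 1540 × (1.00/7.44)² = 1540 × 0.01807 = 27.83 mR/h.
Further attenuation needed: 27.83/1.30 = 21.41.
n = log₂(21.41) = 4.420 half-value layers.
Thickness = 4.420 × 5.18 cm = 22.90 cm.

22.9 cm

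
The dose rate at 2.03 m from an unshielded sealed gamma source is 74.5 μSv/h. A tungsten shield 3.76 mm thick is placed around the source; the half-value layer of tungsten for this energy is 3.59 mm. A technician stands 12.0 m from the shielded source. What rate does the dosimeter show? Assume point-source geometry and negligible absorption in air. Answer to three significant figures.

1.03 μSv/h

Distance alone: (2.03/12.0)² = 0.02862, so 74.5 × 0.02862 = 2.132 μSv/h.
Shield: 3.76/3.59 = 1.047 half-value layers → attenuation 2^(−1.047) = 0.4840.
Combined: 2.132 × 0.4840 = 1.032 μSv/h.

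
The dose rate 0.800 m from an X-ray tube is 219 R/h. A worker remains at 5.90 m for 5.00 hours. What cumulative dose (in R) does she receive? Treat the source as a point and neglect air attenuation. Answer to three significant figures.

20.1 R

Intensity scales as (d₁/d₂)², so rate at 5.90 m:
(0.800/5.90)² = 0.01839, so 219 × 0.01839 = 4.027 R/h.
Dose = rate × time = 4.027 R/h × 5.000 h = 20.14 R.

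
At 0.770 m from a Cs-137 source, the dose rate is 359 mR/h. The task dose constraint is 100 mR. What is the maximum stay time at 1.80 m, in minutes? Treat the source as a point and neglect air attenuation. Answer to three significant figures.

By the inverse-square law, rate at 1.80 m:
359 × (0.770/1.80)² = 359 × 0.1830 = 65.70 mR/h.
Stay time = 100 mR ÷ 65.70 mR/h = 1.522 h = 91.32 min.

91.3 min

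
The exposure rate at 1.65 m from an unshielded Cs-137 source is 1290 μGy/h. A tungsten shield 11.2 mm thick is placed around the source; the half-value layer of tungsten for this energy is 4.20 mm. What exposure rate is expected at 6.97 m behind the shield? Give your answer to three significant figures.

11.4 μGy/h

Distance alone: 1290 × (1.65/6.97)² = 1290 × 0.05604 = 72.29 μGy/h.
Shield: 11.2/4.20 = 2.667 half-value layers → attenuation 2^(−2.667) = 0.1575.
Combined: 72.29 × 0.1575 = 11.39 μGy/h.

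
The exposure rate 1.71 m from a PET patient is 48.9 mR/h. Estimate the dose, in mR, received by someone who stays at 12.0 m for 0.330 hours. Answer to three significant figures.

Intensity scales as (d₁/d₂)², so rate at 12.0 m:
(1.71/12.0)² = 0.02031, so 48.9 × 0.02031 = 0.9932 mR/h.
Dose = rate × time = 0.9932 mR/h × 0.3300 h = 0.3278 mR.

0.328 mR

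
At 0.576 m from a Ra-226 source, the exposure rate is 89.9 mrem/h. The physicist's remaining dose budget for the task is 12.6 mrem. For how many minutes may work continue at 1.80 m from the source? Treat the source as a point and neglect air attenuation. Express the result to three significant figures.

82.1 min

Applying the 1/r² law, rate at 1.80 m:
(0.576/1.80)² = 0.1024, so 89.9 × 0.1024 = 9.206 mrem/h.
Stay time = 12.6 mrem ÷ 9.206 mrem/h = 1.369 h = 82.14 min.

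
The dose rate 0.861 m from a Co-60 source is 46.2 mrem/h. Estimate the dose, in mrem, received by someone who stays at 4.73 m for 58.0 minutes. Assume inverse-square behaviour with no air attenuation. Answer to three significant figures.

1.48 mrem

By the inverse-square law, rate at 4.73 m:
(0.861/4.73)² = 0.03313, so 46.2 × 0.03313 = 1.531 mrem/h.
Dose = rate × time = 1.531 mrem/h × 0.9667 h = 1.480 mrem.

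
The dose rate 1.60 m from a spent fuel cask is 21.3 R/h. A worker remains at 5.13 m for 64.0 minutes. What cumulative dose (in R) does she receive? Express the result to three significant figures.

2.21 R

Intensity scales as (d₁/d₂)², so rate at 5.13 m:
(1.60/5.13)² = 0.09728, so 21.3 × 0.09728 = 2.072 R/h.
Dose = rate × time = 2.072 R/h × 1.067 h = 2.211 R.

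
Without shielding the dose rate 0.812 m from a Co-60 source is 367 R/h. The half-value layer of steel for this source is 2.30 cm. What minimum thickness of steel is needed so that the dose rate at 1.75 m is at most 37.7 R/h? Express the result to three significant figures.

At 1.75 m, distance alone gives (0.812/1.75)² = 0.2153, so 367 × 0.2153 = 79.02 R/h.
Further attenuation needed: 79.02/37.7 = 2.096.
n = log₂(2.096) = 1.068 half-value layers.
Thickness = 1.068 × 2.30 cm = 2.456 cm.

2.46 cm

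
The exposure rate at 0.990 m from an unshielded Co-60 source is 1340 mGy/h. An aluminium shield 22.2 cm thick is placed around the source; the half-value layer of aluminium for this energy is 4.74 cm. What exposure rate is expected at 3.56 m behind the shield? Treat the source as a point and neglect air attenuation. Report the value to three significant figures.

4.03 mGy/h

Distance alone: (0.990/3.56)² = 0.07733, so 1340 × 0.07733 = 103.6 mGy/h.
Shield: 22.2/4.74 = 4.684 half-value layers → attenuation 2^(−4.684) = 0.03890.
Combined: 103.6 × 0.03890 = 4.030 mGy/h.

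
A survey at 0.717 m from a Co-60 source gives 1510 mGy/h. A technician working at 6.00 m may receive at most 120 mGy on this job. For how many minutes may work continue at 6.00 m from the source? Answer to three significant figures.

Since intensity falls as 1/r², rate at 6.00 m:
1510 × (0.717/6.00)² = 1510 × 0.01428 = 21.56 mGy/h.
Stay time = 120 mGy ÷ 21.56 mGy/h = 5.566 h = 334.0 min.

334 min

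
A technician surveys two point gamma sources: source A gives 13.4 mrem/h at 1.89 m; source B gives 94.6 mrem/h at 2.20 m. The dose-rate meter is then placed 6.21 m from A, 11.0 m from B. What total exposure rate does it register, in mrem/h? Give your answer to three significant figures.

Each source contributes Iᵢ·(dᵢ/rᵢ)²; contributions add.
A: 13.4 × (1.89/6.21)² = 1.241 mrem/h
B: 94.6 × (2.20/11.0)² = 3.784 mrem/h
Total = 1.241 + 3.784 = 5.025 mrem/h.

5.03 mrem/h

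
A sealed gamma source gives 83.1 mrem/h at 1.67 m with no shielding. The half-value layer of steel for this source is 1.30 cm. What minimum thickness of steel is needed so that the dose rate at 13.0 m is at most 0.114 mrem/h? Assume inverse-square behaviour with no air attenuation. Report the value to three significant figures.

4.67 cm

At 13.0 m, distance alone gives (1.67/13.0)² = 0.01650, so 83.1 × 0.01650 = 1.371 mrem/h.
Further attenuation needed: 1.371/0.114 = 12.03.
n = log₂(12.03) = 3.589 half-value layers.
Thickness = 3.589 × 1.30 cm = 4.666 cm.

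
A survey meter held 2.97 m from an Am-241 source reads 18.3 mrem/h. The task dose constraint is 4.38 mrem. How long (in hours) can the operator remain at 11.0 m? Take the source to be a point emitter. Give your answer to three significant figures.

3.28 h

Applying the 1/r² law, rate at 11.0 m:
18.3 × (2.97/11.0)² = 18.3 × 0.07290 = 1.334 mrem/h.
Stay time = 4.38 mrem ÷ 1.334 mrem/h = 3.283 h.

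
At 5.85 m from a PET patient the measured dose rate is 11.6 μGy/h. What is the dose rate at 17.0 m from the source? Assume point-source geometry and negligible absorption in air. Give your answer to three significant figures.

1.37 μGy/h

Since intensity falls as 1/r², scaling from 5.85 m to 17.0 m:
11.6 × (5.85/17.0)² = 11.6 × 0.1184 = 1.373 μGy/h.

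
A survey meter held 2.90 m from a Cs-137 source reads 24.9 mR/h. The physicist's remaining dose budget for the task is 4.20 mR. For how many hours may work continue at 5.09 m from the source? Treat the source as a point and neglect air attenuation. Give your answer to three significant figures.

0.520 h

By the inverse-square law, rate at 5.09 m:
(2.90/5.09)² = 0.3246, so 24.9 × 0.3246 = 8.083 mR/h.
Stay time = 4.20 mR ÷ 8.083 mR/h = 0.5196 h.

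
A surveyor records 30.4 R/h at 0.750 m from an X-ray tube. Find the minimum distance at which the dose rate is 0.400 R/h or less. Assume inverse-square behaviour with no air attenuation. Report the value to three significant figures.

Using I₁d₁² = I₂d₂², d₂ = d₁·√(I₁/I₂).
I₁/I₂ = 30.4/0.400 = 76.00, so d₂ = 0.750 × √76.00 = 6.538 m.

6.54 m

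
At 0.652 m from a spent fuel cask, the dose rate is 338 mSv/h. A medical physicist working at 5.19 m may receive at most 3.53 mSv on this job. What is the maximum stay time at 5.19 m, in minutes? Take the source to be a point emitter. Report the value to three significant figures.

39.7 min

Applying the 1/r² law, rate at 5.19 m:
(0.652/5.19)² = 0.01578, so 338 × 0.01578 = 5.334 mSv/h.
Stay time = 3.53 mSv ÷ 5.334 mSv/h = 0.6618 h = 39.71 min.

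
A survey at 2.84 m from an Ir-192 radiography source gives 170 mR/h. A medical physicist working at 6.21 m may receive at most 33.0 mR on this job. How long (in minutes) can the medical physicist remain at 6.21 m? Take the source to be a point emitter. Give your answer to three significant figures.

55.7 min

Intensity scales as (d₁/d₂)², so rate at 6.21 m:
170 × (2.84/6.21)² = 170 × 0.2091 = 35.55 mR/h.
Stay time = 33.0 mR ÷ 35.55 mR/h = 0.9283 h = 55.70 min.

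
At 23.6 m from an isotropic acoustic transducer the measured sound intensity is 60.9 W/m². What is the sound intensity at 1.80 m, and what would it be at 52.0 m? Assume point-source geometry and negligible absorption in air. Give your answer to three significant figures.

Intensity scales as (d₁/d₂)², so
At 1.80 m: 60.9 × (23.6/1.80)² = 60.9 × 171.9 = 10470 W/m²
At 52.0 m: 10470 × (1.80/52.0)² = 10470 × 0.001198 = 12.54 W/m².

10500 W/m²; 12.5 W/m²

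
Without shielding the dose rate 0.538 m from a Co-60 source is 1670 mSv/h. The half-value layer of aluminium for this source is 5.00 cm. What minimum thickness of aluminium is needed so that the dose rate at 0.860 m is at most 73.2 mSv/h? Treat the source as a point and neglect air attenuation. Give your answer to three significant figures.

15.8 cm

At 0.860 m, distance alone gives (0.538/0.860)² = 0.3914, so 1670 × 0.3914 = 653.6 mSv/h.
Further attenuation needed: 653.6/73.2 = 8.929.
n = log₂(8.929) = 3.158 half-value layers.
Thickness = 3.158 × 5.00 cm = 15.79 cm.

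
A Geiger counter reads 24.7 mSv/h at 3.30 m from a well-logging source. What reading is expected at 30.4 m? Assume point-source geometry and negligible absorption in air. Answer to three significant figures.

Applying the 1/r² law, the rate at 30.4 m is
(3.30/30.4)² = 0.01178, so 24.7 × 0.01178 = 0.2910 mSv/h.

0.291 mSv/h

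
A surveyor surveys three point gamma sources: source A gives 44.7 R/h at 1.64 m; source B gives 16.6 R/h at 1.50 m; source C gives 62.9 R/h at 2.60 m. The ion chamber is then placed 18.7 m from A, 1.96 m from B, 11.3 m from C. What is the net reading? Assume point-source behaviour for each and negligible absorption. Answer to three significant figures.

By superposition, sum each source's inverse-square contribution:
A: 44.7 × (1.64/18.7)² = 0.3438 R/h
B: 16.6 × (1.50/1.96)² = 9.723 R/h
C: 62.9 × (2.60/11.3)² = 3.330 R/h
Total = 0.3438 + 9.723 + 3.330 = 13.40 R/h.

13.4 R/h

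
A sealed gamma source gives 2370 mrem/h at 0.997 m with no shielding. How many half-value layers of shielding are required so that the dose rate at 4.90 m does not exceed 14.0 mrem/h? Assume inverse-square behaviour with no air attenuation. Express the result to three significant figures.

2.81 half-value layers

At 4.90 m, distance alone gives (0.997/4.90)² = 0.04140, so 2370 × 0.04140 = 98.12 mrem/h.
Further attenuation needed: 98.12/14.0 = 7.009.
n = log₂(7.009) = 2.809 half-value layers.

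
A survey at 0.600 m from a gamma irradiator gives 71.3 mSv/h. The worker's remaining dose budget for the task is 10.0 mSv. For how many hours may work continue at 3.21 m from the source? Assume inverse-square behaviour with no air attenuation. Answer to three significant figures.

4.01 h

Since intensity falls as 1/r², rate at 3.21 m:
(0.600/3.21)² = 0.03494, so 71.3 × 0.03494 = 2.491 mSv/h.
Stay time = 10.0 mSv ÷ 2.491 mSv/h = 4.014 h.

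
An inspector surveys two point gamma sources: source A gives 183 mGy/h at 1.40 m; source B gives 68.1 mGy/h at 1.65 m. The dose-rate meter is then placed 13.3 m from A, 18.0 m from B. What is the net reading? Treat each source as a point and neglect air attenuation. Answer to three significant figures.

By superposition, sum each source's inverse-square contribution:
A: 183 × (1.40/13.3)² = 2.028 mGy/h
B: 68.1 × (1.65/18.0)² = 0.5722 mGy/h
Total = 2.028 + 0.5722 = 2.600 mGy/h.

2.60 mGy/h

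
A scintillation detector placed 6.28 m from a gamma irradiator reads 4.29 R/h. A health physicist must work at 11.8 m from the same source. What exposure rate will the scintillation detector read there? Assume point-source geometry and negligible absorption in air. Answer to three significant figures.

1.22 R/h

Since intensity falls as 1/r², scaling from 6.28 m to 11.8 m:
(6.28/11.8)² = 0.2832, so 4.29 × 0.2832 = 1.215 R/h.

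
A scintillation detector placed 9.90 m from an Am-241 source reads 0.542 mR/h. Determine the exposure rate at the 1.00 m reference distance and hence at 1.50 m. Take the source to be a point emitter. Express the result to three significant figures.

53.1 mR/h; 23.6 mR/h

Intensity scales as (d₁/d₂)², so
At 1.00 m: (9.90/1.00)² = 98.01, so 0.542 × 98.01 = 53.12 mR/h
At 1.50 m: (1.00/1.50)² = 0.4444, so 53.12 × 0.4444 = 23.61 mR/h.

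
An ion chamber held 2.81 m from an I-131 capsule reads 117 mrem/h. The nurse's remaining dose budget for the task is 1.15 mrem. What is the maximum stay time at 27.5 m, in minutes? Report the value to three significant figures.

56.5 min

Since intensity falls as 1/r², rate at 27.5 m:
(2.81/27.5)² = 0.01044, so 117 × 0.01044 = 1.221 mrem/h.
Stay time = 1.15 mrem ÷ 1.221 mrem/h = 0.9419 h = 56.51 min.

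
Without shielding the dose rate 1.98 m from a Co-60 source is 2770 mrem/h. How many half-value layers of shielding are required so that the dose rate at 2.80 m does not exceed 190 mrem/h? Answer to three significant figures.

At 2.80 m, distance alone gives (1.98/2.80)² = 0.5001, so 2770 × 0.5001 = 1385 mrem/h.
Further attenuation needed: 1385/190 = 7.289.
n = log₂(7.289) = 2.866 half-value layers.

2.87 half-value layers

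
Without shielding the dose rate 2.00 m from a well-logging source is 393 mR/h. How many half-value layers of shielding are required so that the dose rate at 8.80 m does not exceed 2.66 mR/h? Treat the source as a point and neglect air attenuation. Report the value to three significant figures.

2.93 half-value layers

At 8.80 m, distance alone gives (2.00/8.80)² = 0.05165, so 393 × 0.05165 = 20.30 mR/h.
Further attenuation needed: 20.30/2.66 = 7.632.
n = log₂(7.632) = 2.932 half-value layers.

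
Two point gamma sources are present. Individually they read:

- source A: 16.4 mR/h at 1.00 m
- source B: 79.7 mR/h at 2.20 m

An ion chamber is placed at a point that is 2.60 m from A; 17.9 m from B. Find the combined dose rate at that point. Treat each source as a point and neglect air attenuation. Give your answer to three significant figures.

3.63 mR/h

By superposition, sum each source's inverse-square contribution:
A: 16.4 × (1.00/2.60)² = 2.426 mR/h
B: 79.7 × (2.20/17.9)² = 1.204 mR/h
Total = 2.426 + 1.204 = 3.630 mR/h.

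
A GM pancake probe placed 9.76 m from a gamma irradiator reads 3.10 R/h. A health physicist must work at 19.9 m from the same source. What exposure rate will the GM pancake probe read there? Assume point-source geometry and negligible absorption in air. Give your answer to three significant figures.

Applying the 1/r² law, scaling from 9.76 m to 19.9 m:
(9.76/19.9)² = 0.2405, so 3.10 × 0.2405 = 0.7456 R/h.

0.746 R/h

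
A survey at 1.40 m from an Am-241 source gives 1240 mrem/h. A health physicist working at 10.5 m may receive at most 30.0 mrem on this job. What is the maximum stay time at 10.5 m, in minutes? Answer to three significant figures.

By the inverse-square law, rate at 10.5 m:
1240 × (1.40/10.5)² = 1240 × 0.01778 = 22.05 mrem/h.
Stay time = 30.0 mrem ÷ 22.05 mrem/h = 1.361 h = 81.66 min.

81.7 min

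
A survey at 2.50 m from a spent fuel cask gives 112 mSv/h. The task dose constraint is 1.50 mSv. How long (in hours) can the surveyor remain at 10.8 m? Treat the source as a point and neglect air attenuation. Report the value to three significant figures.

0.250 h

By the inverse-square law, rate at 10.8 m:
(2.50/10.8)² = 0.05358, so 112 × 0.05358 = 6.001 mSv/h.
Stay time = 1.50 mSv ÷ 6.001 mSv/h = 0.2500 h.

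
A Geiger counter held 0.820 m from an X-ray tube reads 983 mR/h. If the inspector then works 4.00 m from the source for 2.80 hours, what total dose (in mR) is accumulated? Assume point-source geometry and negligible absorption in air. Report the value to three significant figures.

116 mR

Since intensity falls as 1/r², rate at 4.00 m:
(0.820/4.00)² = 0.04202, so 983 × 0.04202 = 41.31 mR/h.
Dose = rate × time = 41.31 mR/h × 2.800 h = 115.7 mR.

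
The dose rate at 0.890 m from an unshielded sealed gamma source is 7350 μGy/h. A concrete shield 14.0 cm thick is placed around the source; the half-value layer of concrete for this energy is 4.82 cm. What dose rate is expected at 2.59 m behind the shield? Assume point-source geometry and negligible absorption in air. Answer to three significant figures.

116 μGy/h

Distance alone: (0.890/2.59)² = 0.1181, so 7350 × 0.1181 = 868.0 μGy/h.
Shield: 14.0/4.82 = 2.905 half-value layers → attenuation 2^(−2.905) = 0.1335.
Combined: 868.0 × 0.1335 = 115.9 μGy/h.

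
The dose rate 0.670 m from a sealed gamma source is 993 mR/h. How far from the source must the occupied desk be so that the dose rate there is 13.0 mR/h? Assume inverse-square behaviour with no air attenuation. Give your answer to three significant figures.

By the inverse-square law, d₂ = d₁·√(I₁/I₂).
I₁/I₂ = 993/13.0 = 76.38, so d₂ = 0.670 × √76.38 = 5.856 m.

5.86 m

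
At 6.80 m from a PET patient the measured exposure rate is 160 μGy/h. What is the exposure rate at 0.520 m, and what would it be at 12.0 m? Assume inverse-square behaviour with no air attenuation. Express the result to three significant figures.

Using I₁d₁² = I₂d₂²,
At 0.520 m: (6.80/0.520)² = 171.0, so 160 × 171.0 = 27360 μGy/h
At 12.0 m: (0.520/12.0)² = 0.001878, so 27360 × 0.001878 = 51.38 μGy/h.

27400 μGy/h; 51.4 μGy/h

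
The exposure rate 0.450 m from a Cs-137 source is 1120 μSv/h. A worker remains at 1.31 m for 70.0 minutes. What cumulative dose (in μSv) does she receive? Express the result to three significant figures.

Since intensity falls as 1/r², rate at 1.31 m:
(0.450/1.31)² = 0.1180, so 1120 × 0.1180 = 132.2 μSv/h.
Dose = rate × time = 132.2 μSv/h × 1.167 h = 154.3 μSv.

154 μSv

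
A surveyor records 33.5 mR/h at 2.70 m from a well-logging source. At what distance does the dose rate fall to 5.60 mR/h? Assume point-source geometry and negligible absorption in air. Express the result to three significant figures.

Intensity scales as (d₁/d₂)², so d₂ = d₁·√(I₁/I₂).
I₁/I₂ = 33.5/5.60 = 5.982, so d₂ = 2.70 × √5.982 = 6.604 m.

6.60 m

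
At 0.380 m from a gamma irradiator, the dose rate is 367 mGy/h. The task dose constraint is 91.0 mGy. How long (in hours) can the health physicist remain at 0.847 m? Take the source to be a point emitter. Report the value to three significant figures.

1.23 h

Using I₁d₁² = I₂d₂², rate at 0.847 m:
(0.380/0.847)² = 0.2013, so 367 × 0.2013 = 73.88 mGy/h.
Stay time = 91.0 mGy ÷ 73.88 mGy/h = 1.232 h.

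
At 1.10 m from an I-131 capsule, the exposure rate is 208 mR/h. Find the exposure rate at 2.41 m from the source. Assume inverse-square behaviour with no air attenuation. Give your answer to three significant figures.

Applying the 1/r² law, the rate at 2.41 m is
(1.10/2.41)² = 0.2083, so 208 × 0.2083 = 43.33 mR/h.

43.3 mR/h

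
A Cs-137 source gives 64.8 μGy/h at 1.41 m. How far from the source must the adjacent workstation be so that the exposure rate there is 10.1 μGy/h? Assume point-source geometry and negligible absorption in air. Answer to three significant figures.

3.57 m

Using I₁d₁² = I₂d₂², d₂ = d₁·√(I₁/I₂).
I₁/I₂ = 64.8/10.1 = 6.416, so d₂ = 1.41 × √6.416 = 3.572 m.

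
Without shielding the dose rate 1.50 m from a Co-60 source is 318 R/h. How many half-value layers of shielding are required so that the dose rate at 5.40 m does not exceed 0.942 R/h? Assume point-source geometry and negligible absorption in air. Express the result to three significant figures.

4.70 half-value layers

At 5.40 m, distance alone gives 318 × (1.50/5.40)² = 318 × 0.07716 = 24.54 R/h.
Further attenuation needed: 24.54/0.942 = 26.05.
n = log₂(26.05) = 4.703 half-value layers.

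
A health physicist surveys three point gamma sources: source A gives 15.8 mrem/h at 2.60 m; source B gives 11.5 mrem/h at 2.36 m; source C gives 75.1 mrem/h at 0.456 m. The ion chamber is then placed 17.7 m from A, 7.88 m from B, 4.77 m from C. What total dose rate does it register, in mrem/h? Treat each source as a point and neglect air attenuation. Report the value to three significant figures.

2.06 mrem/h

Each source contributes Iᵢ·(dᵢ/rᵢ)²; contributions add.
A: 15.8 × (2.60/17.7)² = 0.3409 mrem/h
B: 11.5 × (2.36/7.88)² = 1.032 mrem/h
C: 75.1 × (0.456/4.77)² = 0.6863 mrem/h
Total = 0.3409 + 1.032 + 0.6863 = 2.059 mrem/h.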